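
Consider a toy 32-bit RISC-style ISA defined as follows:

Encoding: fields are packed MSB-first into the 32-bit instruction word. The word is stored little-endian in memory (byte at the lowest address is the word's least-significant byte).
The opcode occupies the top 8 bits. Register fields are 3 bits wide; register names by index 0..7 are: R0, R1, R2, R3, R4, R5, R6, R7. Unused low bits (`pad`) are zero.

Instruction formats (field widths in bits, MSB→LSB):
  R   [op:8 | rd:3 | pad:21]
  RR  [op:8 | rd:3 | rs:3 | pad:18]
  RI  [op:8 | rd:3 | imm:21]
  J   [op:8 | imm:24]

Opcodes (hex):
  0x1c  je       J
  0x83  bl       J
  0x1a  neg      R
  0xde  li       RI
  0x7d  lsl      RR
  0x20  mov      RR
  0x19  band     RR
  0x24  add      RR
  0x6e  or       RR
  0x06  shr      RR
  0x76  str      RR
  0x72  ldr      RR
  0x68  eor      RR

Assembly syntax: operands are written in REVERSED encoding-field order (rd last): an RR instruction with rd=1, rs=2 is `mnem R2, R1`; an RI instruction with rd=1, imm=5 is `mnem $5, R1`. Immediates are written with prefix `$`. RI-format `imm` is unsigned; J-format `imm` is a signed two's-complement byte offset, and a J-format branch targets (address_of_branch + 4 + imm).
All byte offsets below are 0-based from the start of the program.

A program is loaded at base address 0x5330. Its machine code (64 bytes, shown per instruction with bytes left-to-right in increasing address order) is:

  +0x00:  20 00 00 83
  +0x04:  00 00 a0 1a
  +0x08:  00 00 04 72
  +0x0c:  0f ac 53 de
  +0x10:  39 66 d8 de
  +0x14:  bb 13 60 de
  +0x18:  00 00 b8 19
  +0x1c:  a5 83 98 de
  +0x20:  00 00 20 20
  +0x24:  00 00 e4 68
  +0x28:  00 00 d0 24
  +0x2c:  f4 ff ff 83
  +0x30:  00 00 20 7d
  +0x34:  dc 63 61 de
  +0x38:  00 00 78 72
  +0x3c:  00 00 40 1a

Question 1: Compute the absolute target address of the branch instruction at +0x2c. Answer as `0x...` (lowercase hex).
off 0x2c: read f4 ff ff 83 as little → 0x83fffff4
  op=0x83fffff4>>24=0x83 ⇒ bl (J)
  imm@[23:0]=0xfffff4 (s24→-12) ⇒ $-12
  target = base 0x5330 + off 0x2c + 4 + imm -12 = 0x5354

0x5354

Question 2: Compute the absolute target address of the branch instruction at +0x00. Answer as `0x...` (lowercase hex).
[00] 20 00 00 83 → 0x83000020
  opcode bits[31:24]=0x83: bl/J
  imm@[23:0]=0x20 ⇒ $32
  target = base 0x5330 + off 0x00 + 4 + imm 32 = 0x5354

0x5354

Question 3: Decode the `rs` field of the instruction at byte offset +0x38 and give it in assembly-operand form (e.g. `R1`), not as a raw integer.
+0x38: 00 00 78 72 ⇒ word 0x72780000 (little)
  op=0x72780000>>24=0x72 ⇒ ldr (RR)
  [23:21] rd=3 = R3
  [20:18] rs=6 = R6

R6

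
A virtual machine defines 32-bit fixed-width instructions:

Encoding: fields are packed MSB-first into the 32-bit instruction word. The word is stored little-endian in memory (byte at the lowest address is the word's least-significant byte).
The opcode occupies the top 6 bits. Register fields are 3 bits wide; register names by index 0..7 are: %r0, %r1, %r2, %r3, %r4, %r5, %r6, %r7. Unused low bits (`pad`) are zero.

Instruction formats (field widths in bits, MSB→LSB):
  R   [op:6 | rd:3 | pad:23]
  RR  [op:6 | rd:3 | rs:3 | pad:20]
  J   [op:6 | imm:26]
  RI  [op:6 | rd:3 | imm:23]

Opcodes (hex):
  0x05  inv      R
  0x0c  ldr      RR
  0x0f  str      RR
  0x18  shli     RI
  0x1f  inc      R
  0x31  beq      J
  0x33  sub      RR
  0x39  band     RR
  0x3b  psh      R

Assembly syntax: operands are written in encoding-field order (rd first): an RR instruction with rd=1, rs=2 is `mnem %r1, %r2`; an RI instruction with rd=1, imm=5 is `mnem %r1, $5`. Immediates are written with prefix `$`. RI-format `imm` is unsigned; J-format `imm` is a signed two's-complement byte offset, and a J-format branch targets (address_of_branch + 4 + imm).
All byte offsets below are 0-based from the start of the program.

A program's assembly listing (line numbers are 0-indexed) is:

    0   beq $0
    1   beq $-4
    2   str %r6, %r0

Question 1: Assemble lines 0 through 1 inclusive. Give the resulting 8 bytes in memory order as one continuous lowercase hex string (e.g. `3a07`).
L0: beq op=0x31:6|imm=0:26 ⇒ 0xc4000000 ⇒ little 00 00 00 c4
L1: beq op=0x31:6|imm=-4:26 ⇒ 0xc7fffffc ⇒ little fc ff ff c7

000000c4fcffffc7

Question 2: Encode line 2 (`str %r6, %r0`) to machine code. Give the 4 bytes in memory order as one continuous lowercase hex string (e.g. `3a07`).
2. str fields op=0xf:6|rd=6:3|rs=0:3|pad=0:20 → word 3f000000h → 00 00 00 3f

0000003f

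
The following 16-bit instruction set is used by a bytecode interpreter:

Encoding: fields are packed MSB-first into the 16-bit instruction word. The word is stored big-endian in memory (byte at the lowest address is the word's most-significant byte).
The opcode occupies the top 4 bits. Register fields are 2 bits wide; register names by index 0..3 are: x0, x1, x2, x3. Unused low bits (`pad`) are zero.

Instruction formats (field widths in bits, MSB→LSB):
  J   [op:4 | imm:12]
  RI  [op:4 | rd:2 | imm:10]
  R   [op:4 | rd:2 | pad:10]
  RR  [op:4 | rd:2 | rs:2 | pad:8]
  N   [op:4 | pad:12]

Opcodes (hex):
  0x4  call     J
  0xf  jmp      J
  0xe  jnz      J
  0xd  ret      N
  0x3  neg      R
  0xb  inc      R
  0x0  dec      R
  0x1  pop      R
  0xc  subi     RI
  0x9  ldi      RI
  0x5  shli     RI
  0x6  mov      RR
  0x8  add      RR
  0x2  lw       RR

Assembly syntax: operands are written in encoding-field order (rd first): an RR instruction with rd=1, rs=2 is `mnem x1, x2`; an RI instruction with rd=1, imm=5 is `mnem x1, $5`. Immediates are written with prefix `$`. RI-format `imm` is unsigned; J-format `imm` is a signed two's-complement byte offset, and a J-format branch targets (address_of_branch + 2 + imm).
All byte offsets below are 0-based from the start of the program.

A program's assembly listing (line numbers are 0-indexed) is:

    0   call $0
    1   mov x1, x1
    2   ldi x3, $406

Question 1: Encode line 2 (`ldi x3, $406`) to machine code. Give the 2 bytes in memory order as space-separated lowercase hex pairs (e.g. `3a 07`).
L2: ldi op=0x9:4|rd=3:2|imm=406:10 ⇒ 0x9d96 ⇒ big 9d 96

9d 96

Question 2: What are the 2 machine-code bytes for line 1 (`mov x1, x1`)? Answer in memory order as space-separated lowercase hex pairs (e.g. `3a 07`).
65 00

L1: mov op=0x6:4|rd=1:2|rs=1:2|pad=0:8 ⇒ 0x6500 ⇒ big 65 00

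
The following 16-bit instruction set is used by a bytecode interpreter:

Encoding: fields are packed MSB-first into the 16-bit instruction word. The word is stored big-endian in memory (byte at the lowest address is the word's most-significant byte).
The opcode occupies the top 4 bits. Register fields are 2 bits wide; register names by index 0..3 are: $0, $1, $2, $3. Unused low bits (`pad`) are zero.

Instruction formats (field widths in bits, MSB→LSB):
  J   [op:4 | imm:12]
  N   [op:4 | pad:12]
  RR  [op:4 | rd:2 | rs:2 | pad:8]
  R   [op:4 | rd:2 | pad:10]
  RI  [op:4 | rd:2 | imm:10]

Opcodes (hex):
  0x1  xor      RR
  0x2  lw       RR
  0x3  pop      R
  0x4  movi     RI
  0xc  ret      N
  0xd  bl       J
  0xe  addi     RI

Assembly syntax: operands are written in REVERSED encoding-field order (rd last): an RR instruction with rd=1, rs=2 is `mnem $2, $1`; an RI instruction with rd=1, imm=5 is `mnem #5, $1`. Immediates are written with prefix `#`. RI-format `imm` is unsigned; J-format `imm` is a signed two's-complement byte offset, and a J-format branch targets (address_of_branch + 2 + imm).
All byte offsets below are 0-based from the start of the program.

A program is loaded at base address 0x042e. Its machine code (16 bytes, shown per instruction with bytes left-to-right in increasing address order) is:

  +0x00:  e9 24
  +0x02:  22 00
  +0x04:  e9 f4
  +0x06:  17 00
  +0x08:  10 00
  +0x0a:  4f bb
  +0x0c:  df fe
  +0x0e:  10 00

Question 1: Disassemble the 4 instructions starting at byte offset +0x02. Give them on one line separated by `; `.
lw $2, $0; addi #500, $2; xor $3, $1; xor $0, $0

+0x02: 22 00 ⇒ word 0x2200 (big)
  top 4b → 0x2 → lw [RR]
  rd@[11:10]=0x0 ⇒ $0
  rs@[9:8]=0x2 ⇒ $2
+0x04: e9 f4 ⇒ word 0xe9f4 (big)
  top 4b → 0xe → addi [RI]
  rd@[11:10]=0x2 ⇒ $2
  imm@[9:0]=0x1f4 ⇒ #500
+0x06: 17 00 ⇒ word 0x1700 (big)
  top 4b → 0x1 → xor [RR]
  rd@[11:10]=0x1 ⇒ $1
  rs@[9:8]=0x3 ⇒ $3
+0x08: 10 00 ⇒ word 0x1000 (big)
  top 4b → 0x1 → xor [RR]
  rd@[11:10]=0x0 ⇒ $0
  rs@[9:8]=0x0 ⇒ $0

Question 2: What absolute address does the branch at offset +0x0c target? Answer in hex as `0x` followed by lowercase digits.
0x043a

[0c] df fe → 0xdffe
  op=0xdffe>>12=0xd ⇒ bl (J)
  imm@[11:0]=0xffe (s12→-2) ⇒ #-2
  target = base 0x042e + off 0x0c + 2 + imm -2 = 0x043a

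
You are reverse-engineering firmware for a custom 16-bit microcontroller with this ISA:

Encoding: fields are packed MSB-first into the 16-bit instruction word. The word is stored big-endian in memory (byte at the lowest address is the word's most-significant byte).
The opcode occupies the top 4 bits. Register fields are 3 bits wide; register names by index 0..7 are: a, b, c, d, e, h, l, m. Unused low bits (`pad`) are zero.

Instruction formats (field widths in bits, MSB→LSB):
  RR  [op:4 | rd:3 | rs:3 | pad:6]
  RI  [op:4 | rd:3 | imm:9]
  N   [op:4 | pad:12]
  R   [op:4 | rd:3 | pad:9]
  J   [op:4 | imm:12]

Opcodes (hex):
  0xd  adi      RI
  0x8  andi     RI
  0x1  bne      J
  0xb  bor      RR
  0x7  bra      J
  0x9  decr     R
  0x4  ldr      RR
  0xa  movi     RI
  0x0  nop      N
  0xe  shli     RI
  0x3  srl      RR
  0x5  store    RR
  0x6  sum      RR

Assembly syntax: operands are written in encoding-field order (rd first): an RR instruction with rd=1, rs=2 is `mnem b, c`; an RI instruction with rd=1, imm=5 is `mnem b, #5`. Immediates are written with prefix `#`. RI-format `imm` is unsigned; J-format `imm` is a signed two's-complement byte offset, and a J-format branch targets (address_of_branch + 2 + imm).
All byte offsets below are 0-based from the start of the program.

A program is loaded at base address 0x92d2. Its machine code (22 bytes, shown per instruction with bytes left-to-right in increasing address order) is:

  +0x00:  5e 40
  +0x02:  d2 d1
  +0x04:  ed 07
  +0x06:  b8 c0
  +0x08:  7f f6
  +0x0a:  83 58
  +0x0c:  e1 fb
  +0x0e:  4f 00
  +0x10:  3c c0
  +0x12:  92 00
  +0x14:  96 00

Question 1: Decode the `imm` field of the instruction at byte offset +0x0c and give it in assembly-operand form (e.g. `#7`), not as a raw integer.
+0x0c: e1 fb ⇒ word 0xe1fb (big)
  opcode bits[15:12]=0xe: shli/RI
  rd@[11:9]=0x0 ⇒ a
  imm@[8:0]=0x1fb ⇒ #507

#507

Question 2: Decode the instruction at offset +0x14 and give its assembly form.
@+14  big-endian(96 00) = 0x9600
  top 4b → 0x9 → decr [R]
  rd@[11:9]=0x3 ⇒ d

decr d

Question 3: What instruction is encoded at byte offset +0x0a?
andi b, #344

[0a] 83 58 → 0x8358
  opcode bits[15:12]=0x8: andi/RI
  [11:9] rd=1 = b
  [8:0] imm=344 = #344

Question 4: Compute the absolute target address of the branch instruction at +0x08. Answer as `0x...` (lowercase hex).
off 0x08: read 7f f6 as big → 0x7ff6
  top 4b → 0x7 → bra [J]
  [11:0] imm=4086 (s12→-10) = #-10
  target = base 0x92d2 + off 0x08 + 2 + imm -10 = 0x92d2

0x92d2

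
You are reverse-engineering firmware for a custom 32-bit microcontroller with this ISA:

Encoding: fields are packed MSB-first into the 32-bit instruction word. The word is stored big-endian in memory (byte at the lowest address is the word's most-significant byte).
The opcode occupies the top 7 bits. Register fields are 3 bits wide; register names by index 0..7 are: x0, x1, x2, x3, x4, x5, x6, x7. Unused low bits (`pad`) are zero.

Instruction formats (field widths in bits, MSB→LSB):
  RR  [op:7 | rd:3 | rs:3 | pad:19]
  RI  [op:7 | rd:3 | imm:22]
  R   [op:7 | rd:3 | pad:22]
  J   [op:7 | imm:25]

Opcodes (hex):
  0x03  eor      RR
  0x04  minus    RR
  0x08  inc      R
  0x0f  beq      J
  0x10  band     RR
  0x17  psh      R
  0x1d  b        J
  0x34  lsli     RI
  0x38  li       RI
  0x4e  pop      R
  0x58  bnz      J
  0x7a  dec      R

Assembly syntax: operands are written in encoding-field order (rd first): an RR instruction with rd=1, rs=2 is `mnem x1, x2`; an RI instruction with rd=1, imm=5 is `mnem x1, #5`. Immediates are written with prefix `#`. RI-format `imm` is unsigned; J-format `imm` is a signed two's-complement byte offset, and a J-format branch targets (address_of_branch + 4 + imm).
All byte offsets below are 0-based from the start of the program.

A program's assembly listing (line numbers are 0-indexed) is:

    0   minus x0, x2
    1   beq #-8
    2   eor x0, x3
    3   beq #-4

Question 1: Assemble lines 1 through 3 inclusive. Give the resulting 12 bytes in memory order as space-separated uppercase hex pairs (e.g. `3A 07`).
L1: beq op=0xf:7|imm=-8:25 ⇒ 0x1ffffff8 ⇒ big 1f ff ff f8
L2: eor op=0x3:7|rd=0:3|rs=3:3|pad=0:19 ⇒ 0x06180000 ⇒ big 06 18 00 00
L3: beq op=0xf:7|imm=-4:25 ⇒ 0x1ffffffc ⇒ big 1f ff ff fc

1F FF FF F8 06 18 00 00 1F FF FF FC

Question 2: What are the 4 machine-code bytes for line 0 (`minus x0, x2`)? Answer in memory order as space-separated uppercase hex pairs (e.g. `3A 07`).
line 0 (minus): pack op=0x4:7|rd=0:3|rs=2:3|pad=0:19 = 0x08100000; big→ 08 10 00 00

08 10 00 00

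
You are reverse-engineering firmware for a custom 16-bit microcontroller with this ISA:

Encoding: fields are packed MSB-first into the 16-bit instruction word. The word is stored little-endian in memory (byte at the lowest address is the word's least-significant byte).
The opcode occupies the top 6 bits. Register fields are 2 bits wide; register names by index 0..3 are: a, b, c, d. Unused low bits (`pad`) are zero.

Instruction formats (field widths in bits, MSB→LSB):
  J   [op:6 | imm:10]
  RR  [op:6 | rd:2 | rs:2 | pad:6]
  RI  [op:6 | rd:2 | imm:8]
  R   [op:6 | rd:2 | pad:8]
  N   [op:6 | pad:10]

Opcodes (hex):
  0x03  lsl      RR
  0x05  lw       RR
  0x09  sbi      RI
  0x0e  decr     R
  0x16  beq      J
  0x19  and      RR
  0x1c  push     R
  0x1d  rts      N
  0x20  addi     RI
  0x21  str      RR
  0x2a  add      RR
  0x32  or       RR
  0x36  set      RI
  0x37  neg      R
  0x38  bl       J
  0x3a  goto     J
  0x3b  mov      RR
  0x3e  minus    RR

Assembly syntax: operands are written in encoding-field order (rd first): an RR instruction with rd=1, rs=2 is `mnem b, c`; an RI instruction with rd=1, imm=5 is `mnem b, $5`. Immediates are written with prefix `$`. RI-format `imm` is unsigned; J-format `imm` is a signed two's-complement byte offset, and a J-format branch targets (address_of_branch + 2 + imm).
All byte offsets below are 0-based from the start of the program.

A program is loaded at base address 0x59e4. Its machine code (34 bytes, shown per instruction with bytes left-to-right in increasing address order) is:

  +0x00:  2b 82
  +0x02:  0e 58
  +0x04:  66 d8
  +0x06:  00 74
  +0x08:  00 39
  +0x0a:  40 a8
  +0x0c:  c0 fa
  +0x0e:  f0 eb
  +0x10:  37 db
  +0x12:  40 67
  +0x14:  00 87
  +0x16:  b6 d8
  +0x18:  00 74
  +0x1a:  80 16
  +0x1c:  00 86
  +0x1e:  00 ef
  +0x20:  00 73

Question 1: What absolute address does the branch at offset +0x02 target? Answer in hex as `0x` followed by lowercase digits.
[02] 0e 58 → 0x580e
  op=0x580e>>10=0x16 ⇒ beq (J)
  imm: (w>>0)&0x3ff=0xe → $14
  target = base 0x59e4 + off 0x02 + 2 + imm 14 = 0x59f6

0x59f6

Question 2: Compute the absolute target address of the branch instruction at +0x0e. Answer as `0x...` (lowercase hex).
0x59e4

@+0e  little-endian(f0 eb) = 0xebf0
  opcode bits[15:10]=0x3a: goto/J
  imm: (w>>0)&0x3ff=0x3f0 (s10→-16) → $-16
  target = base 0x59e4 + off 0x0e + 2 + imm -16 = 0x59e4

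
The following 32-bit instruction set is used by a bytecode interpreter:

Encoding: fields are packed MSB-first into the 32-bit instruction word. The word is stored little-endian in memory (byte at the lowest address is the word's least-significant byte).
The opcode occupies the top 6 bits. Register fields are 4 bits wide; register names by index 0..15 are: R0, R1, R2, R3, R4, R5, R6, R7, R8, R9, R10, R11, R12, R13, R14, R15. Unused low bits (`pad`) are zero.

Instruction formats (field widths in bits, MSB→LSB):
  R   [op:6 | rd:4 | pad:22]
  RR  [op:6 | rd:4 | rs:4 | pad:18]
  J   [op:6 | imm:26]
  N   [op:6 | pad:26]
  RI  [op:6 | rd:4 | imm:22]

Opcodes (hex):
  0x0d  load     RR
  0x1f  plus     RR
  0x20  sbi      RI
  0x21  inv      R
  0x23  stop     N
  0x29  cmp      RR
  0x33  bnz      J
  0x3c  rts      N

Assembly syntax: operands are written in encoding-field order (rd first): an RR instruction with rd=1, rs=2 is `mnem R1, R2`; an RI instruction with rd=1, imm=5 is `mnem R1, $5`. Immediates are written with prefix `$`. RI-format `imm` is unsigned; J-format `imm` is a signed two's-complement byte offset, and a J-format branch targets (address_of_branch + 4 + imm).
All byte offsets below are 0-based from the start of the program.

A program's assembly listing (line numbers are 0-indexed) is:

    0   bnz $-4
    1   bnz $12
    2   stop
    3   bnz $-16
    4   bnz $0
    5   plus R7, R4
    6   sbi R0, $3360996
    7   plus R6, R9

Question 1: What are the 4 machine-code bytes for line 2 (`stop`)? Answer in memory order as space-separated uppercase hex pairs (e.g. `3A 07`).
2. stop fields op=0x23:6|pad=0:26 → word 8c000000h → 00 00 00 8c

00 00 00 8C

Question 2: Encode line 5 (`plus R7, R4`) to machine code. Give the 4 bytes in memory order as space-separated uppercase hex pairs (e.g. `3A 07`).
00 00 D0 7D

line 5 (plus): pack op=0x1f:6|rd=7:4|rs=4:4|pad=0:18 = 0x7dd00000; little→ 00 00 d0 7d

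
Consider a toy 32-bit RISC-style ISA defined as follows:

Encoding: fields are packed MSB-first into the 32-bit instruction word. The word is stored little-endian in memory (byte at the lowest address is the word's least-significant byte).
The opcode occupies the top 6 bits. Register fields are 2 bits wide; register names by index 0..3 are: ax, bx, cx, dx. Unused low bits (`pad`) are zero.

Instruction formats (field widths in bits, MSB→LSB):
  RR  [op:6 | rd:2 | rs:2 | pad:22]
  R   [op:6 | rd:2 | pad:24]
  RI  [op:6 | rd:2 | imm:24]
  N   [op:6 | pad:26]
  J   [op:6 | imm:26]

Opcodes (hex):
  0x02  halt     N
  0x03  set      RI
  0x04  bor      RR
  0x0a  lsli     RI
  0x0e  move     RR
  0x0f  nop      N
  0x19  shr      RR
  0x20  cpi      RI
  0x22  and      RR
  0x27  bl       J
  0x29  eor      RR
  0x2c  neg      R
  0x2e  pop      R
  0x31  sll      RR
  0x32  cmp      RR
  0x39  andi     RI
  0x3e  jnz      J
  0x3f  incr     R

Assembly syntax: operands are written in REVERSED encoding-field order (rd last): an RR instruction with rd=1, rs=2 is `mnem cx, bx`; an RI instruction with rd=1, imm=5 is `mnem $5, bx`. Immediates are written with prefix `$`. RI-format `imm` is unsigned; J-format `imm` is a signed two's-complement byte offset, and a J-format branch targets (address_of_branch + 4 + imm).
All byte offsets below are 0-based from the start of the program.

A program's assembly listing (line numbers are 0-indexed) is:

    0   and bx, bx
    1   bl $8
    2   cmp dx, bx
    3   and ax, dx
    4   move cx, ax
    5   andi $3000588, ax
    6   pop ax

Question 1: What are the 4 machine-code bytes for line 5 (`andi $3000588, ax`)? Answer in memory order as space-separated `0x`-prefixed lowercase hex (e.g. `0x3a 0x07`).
L5: andi op=0x39:6|rd=0:2|imm=3000588:24 ⇒ 0xe42dc90c ⇒ little 0c c9 2d e4

0x0c 0xc9 0x2d 0xe4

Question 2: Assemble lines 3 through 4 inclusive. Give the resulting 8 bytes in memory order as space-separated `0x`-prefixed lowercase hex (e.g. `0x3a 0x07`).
0x00 0x00 0x00 0x8b 0x00 0x00 0x80 0x38

3. and fields op=0x22:6|rd=3:2|rs=0:2|pad=0:22 → word 8b000000h → 00 00 00 8b
4. move fields op=0xe:6|rd=0:2|rs=2:2|pad=0:22 → word 38800000h → 00 00 80 38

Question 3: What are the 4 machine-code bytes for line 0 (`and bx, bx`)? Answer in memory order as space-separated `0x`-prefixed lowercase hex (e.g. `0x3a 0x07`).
0x00 0x00 0x40 0x89

0. and fields op=0x22:6|rd=1:2|rs=1:2|pad=0:22 → word 89400000h → 00 00 40 89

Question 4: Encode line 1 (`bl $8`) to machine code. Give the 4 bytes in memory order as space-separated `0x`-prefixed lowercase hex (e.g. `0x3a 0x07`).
1. bl fields op=0x27:6|imm=8:26 → word 9c000008h → 08 00 00 9c

0x08 0x00 0x00 0x9c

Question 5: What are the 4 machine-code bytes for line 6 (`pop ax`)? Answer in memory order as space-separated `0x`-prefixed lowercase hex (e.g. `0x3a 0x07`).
0x00 0x00 0x00 0xb8

line 6 (pop): pack op=0x2e:6|rd=0:2|pad=0:24 = 0xb8000000; little→ 00 00 00 b8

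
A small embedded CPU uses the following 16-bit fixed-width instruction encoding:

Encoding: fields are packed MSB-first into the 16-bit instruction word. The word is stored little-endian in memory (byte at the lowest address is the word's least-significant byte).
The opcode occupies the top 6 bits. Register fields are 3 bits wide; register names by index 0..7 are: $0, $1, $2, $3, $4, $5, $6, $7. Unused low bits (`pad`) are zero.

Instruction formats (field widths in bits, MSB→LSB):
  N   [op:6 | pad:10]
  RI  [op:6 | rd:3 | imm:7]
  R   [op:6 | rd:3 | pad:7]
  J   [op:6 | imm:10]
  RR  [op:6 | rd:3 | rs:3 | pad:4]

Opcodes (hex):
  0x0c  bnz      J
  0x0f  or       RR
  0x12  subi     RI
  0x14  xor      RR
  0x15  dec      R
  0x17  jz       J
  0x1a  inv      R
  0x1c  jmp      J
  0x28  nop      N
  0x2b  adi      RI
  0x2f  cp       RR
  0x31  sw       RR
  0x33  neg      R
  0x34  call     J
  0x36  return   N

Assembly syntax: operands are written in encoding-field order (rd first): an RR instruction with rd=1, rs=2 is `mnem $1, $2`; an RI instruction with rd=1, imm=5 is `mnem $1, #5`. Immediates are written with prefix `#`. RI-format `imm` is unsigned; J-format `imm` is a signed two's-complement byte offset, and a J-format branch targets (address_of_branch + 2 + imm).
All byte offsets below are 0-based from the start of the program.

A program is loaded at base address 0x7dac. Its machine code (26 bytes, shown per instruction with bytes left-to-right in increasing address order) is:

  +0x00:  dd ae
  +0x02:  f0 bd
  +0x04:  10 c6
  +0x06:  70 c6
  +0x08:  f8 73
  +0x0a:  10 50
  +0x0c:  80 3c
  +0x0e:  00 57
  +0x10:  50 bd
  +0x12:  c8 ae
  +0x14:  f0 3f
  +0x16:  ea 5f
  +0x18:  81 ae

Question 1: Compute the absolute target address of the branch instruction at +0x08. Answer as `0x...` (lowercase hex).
+0x08: f8 73 ⇒ word 0x73f8 (little)
  op=0x73f8>>10=0x1c ⇒ jmp (J)
  imm: (w>>0)&0x3ff=0x3f8 (s10→-8) → #-8
  target = base 0x7dac + off 0x08 + 2 + imm -8 = 0x7dae

0x7dae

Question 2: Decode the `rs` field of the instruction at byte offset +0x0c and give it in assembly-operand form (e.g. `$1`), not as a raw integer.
$0

[0c] 80 3c → 0x3c80
  opcode bits[15:10]=0xf: or/RR
  [9:7] rd=1 = $1
  [6:4] rs=0 = $0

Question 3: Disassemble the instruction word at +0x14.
or $7, $7

@+14  little-endian(f0 3f) = 0x3ff0
  opcode bits[15:10]=0xf: or/RR
  rd: (w>>7)&0x7=0x7 → $7
  rs: (w>>4)&0x7=0x7 → $7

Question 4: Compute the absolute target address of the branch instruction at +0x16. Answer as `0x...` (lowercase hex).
off 0x16: read ea 5f as little → 0x5fea
  op=0x5fea>>10=0x17 ⇒ jz (J)
  [9:0] imm=1002 (s10→-22) = #-22
  target = base 0x7dac + off 0x16 + 2 + imm -22 = 0x7dae

0x7dae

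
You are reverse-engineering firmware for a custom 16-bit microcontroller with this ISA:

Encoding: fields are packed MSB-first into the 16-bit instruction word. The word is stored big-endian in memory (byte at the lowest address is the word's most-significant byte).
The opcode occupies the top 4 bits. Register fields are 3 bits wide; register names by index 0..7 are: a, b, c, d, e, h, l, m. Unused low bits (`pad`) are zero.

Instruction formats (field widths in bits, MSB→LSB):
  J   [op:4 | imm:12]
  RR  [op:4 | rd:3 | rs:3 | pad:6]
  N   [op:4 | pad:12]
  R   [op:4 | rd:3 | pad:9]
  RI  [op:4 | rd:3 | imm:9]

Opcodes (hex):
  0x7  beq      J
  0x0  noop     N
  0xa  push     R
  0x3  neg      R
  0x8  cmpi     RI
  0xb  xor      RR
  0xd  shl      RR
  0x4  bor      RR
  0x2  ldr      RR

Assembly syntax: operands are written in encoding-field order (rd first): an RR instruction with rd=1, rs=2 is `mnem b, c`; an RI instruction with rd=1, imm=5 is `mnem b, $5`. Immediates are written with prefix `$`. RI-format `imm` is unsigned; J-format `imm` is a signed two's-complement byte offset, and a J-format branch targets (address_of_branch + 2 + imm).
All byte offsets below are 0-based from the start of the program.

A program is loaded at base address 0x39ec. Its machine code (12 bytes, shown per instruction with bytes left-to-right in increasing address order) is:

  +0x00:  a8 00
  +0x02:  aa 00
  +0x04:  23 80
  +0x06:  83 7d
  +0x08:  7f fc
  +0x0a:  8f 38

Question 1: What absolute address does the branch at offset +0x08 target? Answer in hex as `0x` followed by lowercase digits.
off 0x08: read 7f fc as big → 0x7ffc
  opcode bits[15:12]=0x7: beq/J
  imm: (w>>0)&0xfff=0xffc (s12→-4) → $-4
  target = base 0x39ec + off 0x08 + 2 + imm -4 = 0x39f2

0x39f2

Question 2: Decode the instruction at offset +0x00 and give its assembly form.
push e

@+00  big-endian(a8 00) = 0xa800
  op=0xa800>>12=0xa ⇒ push (R)
  [11:9] rd=4 = e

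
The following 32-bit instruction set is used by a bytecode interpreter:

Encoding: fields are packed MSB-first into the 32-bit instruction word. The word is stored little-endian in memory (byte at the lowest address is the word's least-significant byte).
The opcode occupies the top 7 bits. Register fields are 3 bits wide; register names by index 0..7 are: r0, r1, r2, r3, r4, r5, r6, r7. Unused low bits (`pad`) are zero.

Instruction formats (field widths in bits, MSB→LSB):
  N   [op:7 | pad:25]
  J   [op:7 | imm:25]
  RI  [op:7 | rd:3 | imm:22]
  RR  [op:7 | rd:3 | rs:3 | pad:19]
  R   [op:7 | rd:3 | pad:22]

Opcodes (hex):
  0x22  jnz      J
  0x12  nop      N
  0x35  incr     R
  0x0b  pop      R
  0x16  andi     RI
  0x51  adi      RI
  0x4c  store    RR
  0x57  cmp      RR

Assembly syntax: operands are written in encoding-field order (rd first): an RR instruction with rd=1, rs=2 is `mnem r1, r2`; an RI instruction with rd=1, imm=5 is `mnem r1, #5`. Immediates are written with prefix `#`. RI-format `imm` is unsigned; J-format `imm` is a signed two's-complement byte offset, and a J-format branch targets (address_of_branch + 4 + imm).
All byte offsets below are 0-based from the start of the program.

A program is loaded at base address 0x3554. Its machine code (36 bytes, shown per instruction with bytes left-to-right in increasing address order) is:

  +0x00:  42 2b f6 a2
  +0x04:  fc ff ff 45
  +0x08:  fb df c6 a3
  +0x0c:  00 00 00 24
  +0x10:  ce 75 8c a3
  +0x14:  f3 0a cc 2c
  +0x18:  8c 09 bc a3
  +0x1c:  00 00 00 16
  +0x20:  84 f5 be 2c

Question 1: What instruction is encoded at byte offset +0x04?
jnz #-4

@+04  little-endian(fc ff ff 45) = 0x45fffffc
  top 7b → 0x22 → jnz [J]
  imm@[24:0]=0x1fffffc (s25→-4) ⇒ #-4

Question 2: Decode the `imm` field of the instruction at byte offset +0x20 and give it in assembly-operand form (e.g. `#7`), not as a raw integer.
[20] 84 f5 be 2c → 0x2cbef584
  opcode bits[31:25]=0x16: andi/RI
  [24:22] rd=2 = r2
  [21:0] imm=4126084 = #4126084

#4126084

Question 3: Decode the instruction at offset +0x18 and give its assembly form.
adi r6, #3934604

@+18  little-endian(8c 09 bc a3) = 0xa3bc098c
  opcode bits[31:25]=0x51: adi/RI
  rd: (w>>22)&0x7=0x6 → r6
  imm: (w>>0)&0x3fffff=0x3c098c → #3934604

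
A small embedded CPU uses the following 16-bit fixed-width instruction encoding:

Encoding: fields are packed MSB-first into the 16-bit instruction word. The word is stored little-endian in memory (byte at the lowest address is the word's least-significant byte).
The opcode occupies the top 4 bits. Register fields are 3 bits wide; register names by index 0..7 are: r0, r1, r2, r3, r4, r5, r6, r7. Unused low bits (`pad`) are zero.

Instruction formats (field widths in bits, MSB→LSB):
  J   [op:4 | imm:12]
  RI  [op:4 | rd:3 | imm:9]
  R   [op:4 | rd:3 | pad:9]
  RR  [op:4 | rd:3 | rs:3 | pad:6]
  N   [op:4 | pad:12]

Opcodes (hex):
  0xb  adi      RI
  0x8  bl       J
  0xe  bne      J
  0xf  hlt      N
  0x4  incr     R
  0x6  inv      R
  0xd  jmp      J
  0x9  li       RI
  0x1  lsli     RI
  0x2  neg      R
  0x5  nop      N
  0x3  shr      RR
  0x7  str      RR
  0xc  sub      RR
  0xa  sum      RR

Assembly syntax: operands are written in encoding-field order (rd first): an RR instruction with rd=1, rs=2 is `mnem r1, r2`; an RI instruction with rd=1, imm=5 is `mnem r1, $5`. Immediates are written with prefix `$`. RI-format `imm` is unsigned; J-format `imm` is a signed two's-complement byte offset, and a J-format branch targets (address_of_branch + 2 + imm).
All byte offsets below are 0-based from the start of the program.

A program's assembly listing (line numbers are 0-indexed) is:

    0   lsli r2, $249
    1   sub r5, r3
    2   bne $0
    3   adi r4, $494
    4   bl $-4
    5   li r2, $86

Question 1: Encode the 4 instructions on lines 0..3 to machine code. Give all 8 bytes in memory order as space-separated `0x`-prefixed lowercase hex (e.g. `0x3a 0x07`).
0xf9 0x14 0xc0 0xca 0x00 0xe0 0xee 0xb9

0. lsli fields op=0x1:4|rd=2:3|imm=249:9 → word 14f9h → f9 14
1. sub fields op=0xc:4|rd=5:3|rs=3:3|pad=0:6 → word cac0h → c0 ca
2. bne fields op=0xe:4|imm=0:12 → word e000h → 00 e0
3. adi fields op=0xb:4|rd=4:3|imm=494:9 → word b9eeh → ee b9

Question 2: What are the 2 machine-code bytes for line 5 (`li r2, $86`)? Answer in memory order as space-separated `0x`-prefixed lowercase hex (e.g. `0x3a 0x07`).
0x56 0x94

line 5 (li): pack op=0x9:4|rd=2:3|imm=86:9 = 0x9456; little→ 56 94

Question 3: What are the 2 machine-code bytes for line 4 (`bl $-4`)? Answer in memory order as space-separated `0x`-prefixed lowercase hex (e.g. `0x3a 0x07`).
L4: bl op=0x8:4|imm=-4:12 ⇒ 0x8ffc ⇒ little fc 8f

0xfc 0x8f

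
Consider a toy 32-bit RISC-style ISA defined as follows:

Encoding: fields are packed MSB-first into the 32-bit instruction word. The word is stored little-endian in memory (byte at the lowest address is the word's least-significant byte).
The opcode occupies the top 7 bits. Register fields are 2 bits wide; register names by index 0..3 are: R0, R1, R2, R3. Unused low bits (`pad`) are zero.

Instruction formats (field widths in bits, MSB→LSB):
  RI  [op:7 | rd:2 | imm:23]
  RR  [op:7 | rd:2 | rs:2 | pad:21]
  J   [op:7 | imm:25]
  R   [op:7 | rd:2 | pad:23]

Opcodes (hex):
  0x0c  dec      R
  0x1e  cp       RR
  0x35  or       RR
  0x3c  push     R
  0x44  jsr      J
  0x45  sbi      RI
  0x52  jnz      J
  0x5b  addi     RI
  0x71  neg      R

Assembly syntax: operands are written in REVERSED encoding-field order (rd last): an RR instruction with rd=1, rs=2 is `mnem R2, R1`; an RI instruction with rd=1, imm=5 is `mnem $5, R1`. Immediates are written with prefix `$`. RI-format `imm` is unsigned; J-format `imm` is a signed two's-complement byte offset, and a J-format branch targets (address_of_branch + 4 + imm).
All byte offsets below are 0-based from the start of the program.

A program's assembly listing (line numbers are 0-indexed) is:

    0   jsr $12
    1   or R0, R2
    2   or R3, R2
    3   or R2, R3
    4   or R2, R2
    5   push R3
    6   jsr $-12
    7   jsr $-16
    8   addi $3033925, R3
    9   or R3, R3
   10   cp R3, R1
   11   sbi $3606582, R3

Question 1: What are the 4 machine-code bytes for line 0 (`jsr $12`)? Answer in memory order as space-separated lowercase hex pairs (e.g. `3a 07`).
0. jsr fields op=0x44:7|imm=12:25 → word 8800000ch → 0c 00 00 88

0c 00 00 88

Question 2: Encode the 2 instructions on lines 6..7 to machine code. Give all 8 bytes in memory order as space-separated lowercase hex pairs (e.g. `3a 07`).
f4 ff ff 89 f0 ff ff 89

6. jsr fields op=0x44:7|imm=-12:25 → word 89fffff4h → f4 ff ff 89
7. jsr fields op=0x44:7|imm=-16:25 → word 89fffff0h → f0 ff ff 89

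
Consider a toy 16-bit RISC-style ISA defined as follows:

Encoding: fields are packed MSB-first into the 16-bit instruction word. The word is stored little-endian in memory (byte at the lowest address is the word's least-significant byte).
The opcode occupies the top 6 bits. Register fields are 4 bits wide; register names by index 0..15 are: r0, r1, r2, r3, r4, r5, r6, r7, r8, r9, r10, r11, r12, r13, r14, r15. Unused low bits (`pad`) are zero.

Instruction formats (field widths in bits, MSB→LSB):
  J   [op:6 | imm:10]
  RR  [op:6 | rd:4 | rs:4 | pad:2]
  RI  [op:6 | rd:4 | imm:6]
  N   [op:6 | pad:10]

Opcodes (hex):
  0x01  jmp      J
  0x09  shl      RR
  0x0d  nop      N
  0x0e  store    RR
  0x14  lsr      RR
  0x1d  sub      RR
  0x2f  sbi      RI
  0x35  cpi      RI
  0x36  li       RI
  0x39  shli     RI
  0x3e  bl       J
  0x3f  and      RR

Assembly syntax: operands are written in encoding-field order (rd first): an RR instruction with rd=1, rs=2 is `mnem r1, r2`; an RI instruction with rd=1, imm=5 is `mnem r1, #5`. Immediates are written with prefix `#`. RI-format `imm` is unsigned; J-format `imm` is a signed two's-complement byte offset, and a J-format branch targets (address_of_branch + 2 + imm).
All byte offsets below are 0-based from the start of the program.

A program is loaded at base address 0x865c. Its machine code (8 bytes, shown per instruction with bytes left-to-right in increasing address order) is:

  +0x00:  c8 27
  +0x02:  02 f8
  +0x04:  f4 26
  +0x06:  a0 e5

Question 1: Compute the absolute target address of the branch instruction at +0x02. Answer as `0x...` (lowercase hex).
@+02  little-endian(02 f8) = 0xf802
  op=0xf802>>10=0x3e ⇒ bl (J)
  [9:0] imm=2 = #2
  target = base 0x865c + off 0x02 + 2 + imm 2 = 0x8662

0x8662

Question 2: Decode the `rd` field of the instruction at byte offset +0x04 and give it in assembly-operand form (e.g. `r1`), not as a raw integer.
r11

[04] f4 26 → 0x26f4
  opcode bits[15:10]=0x9: shl/RR
  [9:6] rd=11 = r11
  [5:2] rs=13 = r13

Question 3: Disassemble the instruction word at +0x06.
shli r6, #32

@+06  little-endian(a0 e5) = 0xe5a0
  opcode bits[15:10]=0x39: shli/RI
  rd@[9:6]=0x6 ⇒ r6
  imm@[5:0]=0x20 ⇒ #32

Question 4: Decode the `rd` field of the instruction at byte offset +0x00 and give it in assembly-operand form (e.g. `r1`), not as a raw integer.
r15

@+00  little-endian(c8 27) = 0x27c8
  top 6b → 0x9 → shl [RR]
  [9:6] rd=15 = r15
  [5:2] rs=2 = r2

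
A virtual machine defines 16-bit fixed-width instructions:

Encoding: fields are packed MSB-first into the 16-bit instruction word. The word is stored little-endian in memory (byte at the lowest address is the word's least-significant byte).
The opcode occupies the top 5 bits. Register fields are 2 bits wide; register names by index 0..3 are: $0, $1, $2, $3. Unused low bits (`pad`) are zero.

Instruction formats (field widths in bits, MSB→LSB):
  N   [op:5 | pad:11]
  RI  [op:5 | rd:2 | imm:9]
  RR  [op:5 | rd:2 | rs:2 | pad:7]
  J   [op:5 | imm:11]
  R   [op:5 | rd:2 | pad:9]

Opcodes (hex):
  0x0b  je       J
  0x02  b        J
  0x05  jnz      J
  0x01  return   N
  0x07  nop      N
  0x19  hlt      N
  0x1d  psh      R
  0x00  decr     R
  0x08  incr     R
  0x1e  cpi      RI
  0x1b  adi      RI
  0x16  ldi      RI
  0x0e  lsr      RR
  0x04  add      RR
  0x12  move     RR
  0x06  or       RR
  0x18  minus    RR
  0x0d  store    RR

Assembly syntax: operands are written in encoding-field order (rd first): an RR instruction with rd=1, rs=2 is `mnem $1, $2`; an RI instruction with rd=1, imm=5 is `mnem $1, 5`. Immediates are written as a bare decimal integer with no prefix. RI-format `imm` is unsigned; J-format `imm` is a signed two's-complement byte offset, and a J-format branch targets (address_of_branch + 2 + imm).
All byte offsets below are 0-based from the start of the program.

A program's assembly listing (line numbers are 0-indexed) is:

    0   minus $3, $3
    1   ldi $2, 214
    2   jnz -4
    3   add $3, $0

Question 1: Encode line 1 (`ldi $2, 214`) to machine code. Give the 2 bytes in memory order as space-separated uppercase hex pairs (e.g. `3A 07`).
D6 B4

L1: ldi op=0x16:5|rd=2:2|imm=214:9 ⇒ 0xb4d6 ⇒ little d6 b4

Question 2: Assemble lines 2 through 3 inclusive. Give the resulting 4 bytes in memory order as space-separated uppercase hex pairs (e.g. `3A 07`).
FC 2F 00 26

L2: jnz op=0x5:5|imm=-4:11 ⇒ 0x2ffc ⇒ little fc 2f
L3: add op=0x4:5|rd=3:2|rs=0:2|pad=0:7 ⇒ 0x2600 ⇒ little 00 26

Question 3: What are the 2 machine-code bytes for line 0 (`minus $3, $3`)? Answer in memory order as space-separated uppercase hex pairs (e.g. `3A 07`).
80 C7

line 0 (minus): pack op=0x18:5|rd=3:2|rs=3:2|pad=0:7 = 0xc780; little→ 80 c7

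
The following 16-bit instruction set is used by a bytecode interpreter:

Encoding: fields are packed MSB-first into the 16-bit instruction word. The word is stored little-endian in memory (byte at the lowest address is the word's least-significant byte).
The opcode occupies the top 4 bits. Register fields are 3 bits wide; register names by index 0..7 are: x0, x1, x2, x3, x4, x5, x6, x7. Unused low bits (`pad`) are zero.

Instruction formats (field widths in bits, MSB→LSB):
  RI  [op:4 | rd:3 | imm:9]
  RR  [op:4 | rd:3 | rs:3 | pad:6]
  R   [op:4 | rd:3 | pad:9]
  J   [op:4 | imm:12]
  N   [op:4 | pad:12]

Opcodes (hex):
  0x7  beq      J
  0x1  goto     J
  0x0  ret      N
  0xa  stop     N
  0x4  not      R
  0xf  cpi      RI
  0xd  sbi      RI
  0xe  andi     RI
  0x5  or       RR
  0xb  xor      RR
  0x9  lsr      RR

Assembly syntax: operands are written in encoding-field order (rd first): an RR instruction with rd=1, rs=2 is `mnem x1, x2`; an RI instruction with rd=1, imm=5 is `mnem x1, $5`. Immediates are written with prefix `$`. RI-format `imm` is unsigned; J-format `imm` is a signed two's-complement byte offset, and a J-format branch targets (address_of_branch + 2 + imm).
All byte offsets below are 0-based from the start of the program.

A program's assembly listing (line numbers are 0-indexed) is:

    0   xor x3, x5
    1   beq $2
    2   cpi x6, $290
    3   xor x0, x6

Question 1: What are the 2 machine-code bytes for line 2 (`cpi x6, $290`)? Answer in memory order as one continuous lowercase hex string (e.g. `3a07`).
2. cpi fields op=0xf:4|rd=6:3|imm=290:9 → word fd22h → 22 fd

22fd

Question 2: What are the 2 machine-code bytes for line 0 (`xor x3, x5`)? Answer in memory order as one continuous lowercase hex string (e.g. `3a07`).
40b7

0. xor fields op=0xb:4|rd=3:3|rs=5:3|pad=0:6 → word b740h → 40 b7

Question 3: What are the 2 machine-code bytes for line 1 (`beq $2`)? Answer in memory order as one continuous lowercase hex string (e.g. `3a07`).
1. beq fields op=0x7:4|imm=2:12 → word 7002h → 02 70

0270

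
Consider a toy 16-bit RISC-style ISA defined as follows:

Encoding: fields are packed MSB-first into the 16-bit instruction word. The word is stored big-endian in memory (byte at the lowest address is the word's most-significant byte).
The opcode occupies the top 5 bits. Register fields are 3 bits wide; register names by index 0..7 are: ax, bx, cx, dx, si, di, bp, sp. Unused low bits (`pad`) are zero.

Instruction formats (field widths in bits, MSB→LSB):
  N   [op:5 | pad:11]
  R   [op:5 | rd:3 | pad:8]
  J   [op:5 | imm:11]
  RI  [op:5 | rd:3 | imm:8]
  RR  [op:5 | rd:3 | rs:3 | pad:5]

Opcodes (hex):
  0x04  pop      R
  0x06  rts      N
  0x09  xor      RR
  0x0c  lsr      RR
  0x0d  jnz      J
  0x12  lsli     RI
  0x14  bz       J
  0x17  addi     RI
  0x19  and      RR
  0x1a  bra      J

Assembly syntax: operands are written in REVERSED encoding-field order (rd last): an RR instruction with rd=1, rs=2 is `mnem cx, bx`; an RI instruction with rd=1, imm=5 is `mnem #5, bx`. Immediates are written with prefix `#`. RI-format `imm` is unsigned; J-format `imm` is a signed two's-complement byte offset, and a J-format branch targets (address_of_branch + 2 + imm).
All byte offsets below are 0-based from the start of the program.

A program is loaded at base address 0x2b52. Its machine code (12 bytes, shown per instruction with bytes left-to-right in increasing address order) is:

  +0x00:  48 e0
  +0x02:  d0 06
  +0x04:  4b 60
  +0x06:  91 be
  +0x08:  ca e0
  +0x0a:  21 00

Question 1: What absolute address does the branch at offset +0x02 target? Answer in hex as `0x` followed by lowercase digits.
off 0x02: read d0 06 as big → 0xd006
  opcode bits[15:11]=0x1a: bra/J
  imm@[10:0]=0x6 ⇒ #6
  target = base 0x2b52 + off 0x02 + 2 + imm 6 = 0x2b5c

0x2b5c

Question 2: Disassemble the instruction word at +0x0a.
+0x0a: 21 00 ⇒ word 0x2100 (big)
  opcode bits[15:11]=0x4: pop/R
  rd: (w>>8)&0x7=0x1 → bx

pop bx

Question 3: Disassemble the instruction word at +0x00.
@+00  big-endian(48 e0) = 0x48e0
  op=0x48e0>>11=0x9 ⇒ xor (RR)
  rd@[10:8]=0x0 ⇒ ax
  rs@[7:5]=0x7 ⇒ sp

xor sp, ax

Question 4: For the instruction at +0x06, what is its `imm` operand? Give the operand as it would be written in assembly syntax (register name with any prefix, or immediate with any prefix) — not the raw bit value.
#190

+0x06: 91 be ⇒ word 0x91be (big)
  op=0x91be>>11=0x12 ⇒ lsli (RI)
  rd: (w>>8)&0x7=0x1 → bx
  imm: (w>>0)&0xff=0xbe → #190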